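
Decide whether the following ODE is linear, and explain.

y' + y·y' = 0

Nonlinear (product y·y')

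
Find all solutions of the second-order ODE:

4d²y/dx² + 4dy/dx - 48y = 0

Characteristic equation: 4r² + 4r - 48 = 0
Divide by 4: r² + r - 12 = 0
Roots: r = 3, -4 (distinct real)
General solution: y = C₁e^(3x) + C₂e^(-4x)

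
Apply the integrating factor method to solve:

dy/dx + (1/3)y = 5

Using integrating factor method:

General solution: y = 15 + Ce^(-x/3)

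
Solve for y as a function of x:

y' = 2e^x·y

Separating variables and integrating:
ln|y| = 2e^x + C

General solution: y = Ce^(2e^x)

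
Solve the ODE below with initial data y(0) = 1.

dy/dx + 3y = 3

General solution: y = 1 + Ce^(-3x)
Applying y(0) = 1: C = 1 - 1 = 0
Particular solution: y = 1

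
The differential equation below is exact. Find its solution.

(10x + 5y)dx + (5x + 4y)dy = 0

Verify exactness: ∂M/∂y = ∂N/∂x ✓
Find F(x,y) such that ∂F/∂x = M, ∂F/∂y = N
Solution: 5x² + 5xy + 2y² = C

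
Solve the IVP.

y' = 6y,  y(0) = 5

General solution: y = Ce^(6x)
Applying IC y(0) = 5:
Particular solution: y = 5e^(6x)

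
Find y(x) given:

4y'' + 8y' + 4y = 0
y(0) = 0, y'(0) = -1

General solution: y = (C₁ + C₂x)e^(-x)
Repeated root r = -1
Applying ICs: C₁ = 0, C₂ = -1
Particular solution: y = -xe^(-x)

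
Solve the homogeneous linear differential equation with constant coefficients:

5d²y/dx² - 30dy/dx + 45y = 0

Characteristic equation: 5r² - 30r + 45 = 0
Divide by 5: r² - 6r + 9 = 0
Factored: (r - 3)² = 0
Repeated root: r = 3
General solution: y = (C₁ + C₂x)e^(3x)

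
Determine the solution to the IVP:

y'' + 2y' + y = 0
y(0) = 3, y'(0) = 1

General solution: y = (C₁ + C₂x)e^(-x)
Repeated root r = -1
Applying ICs: C₁ = 3, C₂ = 4
Particular solution: y = (3 + 4x)e^(-x)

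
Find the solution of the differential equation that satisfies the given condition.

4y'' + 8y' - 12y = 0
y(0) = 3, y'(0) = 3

General solution: y = C₁e^x + C₂e^(-3x)
Applying ICs: C₁ = 3, C₂ = 0
Particular solution: y = 3e^x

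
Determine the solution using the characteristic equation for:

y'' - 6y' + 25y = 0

Characteristic equation: r² - 6r + 25 = 0
Roots: r = 3 ± 4i (complex conjugates)
General solution: y = e^(3x)(C₁cos(4x) + C₂sin(4x))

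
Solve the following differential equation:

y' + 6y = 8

Using integrating factor method:

General solution: y = 4/3 + Ce^(-6x)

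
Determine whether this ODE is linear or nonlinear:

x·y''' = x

Linear (y and its derivatives appear to the first power only, no products of y terms)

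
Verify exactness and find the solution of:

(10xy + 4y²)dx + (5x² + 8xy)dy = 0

Verify exactness: ∂M/∂y = ∂N/∂x ✓
Find F(x,y) such that ∂F/∂x = M, ∂F/∂y = N
Solution: 5x²y + 4xy² = C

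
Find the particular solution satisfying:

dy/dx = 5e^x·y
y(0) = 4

General solution: y = Ce^(5e^x)
Applying IC y(0) = 4:
Particular solution: y = 4e^(5(e^x - 1))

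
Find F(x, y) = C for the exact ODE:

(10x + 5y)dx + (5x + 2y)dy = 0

Verify exactness: ∂M/∂y = ∂N/∂x ✓
Find F(x,y) such that ∂F/∂x = M, ∂F/∂y = N
Solution: 5x² + 5xy + y² = C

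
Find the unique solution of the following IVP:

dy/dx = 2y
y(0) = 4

General solution: y = Ce^(2x)
Applying IC y(0) = 4:
Particular solution: y = 4e^(2x)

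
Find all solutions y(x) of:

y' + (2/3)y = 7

Using integrating factor method:

General solution: y = 21/2 + Ce^(-2x/3)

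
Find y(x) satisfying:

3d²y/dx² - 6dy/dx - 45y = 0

Characteristic equation: 3r² - 6r - 45 = 0
Divide by 3: r² - 2r - 15 = 0
Roots: r = 5, -3 (distinct real)
General solution: y = C₁e^(5x) + C₂e^(-3x)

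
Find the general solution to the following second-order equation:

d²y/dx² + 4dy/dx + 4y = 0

Characteristic equation: r² + 4r + 4 = 0
Factored: (r + 2)² = 0
Repeated root: r = -2
General solution: y = (C₁ + C₂x)e^(-2x)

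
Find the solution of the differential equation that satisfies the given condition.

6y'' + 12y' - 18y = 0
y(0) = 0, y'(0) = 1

General solution: y = C₁e^x + C₂e^(-3x)
Applying ICs: C₁ = 1/4, C₂ = -1/4
Particular solution: y = (1/4)e^x - (1/4)e^(-3x)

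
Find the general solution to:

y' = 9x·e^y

Separating variables and integrating:
-e^(-y) = 9x²/2 + C

General solution: y = -ln(C - 9x²/2)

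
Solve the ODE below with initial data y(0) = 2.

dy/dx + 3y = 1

General solution: y = 1/3 + Ce^(-3x)
Applying y(0) = 2: C = 2 - 1/3 = 5/3
Particular solution: y = 1/3 + (5/3)e^(-3x)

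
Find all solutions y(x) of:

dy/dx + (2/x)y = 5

Using integrating factor method:

General solution: y = (5/3)x + Cx^(-2)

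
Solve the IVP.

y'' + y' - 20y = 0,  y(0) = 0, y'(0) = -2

General solution: y = C₁e^(4x) + C₂e^(-5x)
Applying ICs: C₁ = -2/9, C₂ = 2/9
Particular solution: y = -(2/9)e^(4x) + (2/9)e^(-5x)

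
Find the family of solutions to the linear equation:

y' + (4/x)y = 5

Using integrating factor method:

General solution: y = x + Cx^(-4)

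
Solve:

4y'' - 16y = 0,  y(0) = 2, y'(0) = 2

General solution: y = C₁e^(2x) + C₂e^(-2x)
Applying ICs: C₁ = 3/2, C₂ = 1/2
Particular solution: y = (3/2)e^(2x) + (1/2)e^(-2x)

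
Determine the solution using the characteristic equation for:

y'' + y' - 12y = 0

Characteristic equation: r² + r - 12 = 0
Roots: r = 3, -4 (distinct real)
General solution: y = C₁e^(3x) + C₂e^(-4x)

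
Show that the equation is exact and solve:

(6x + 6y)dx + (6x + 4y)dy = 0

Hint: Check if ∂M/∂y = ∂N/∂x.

Verify exactness: ∂M/∂y = ∂N/∂x ✓
Find F(x,y) such that ∂F/∂x = M, ∂F/∂y = N
Solution: 3x² + 6xy + 2y² = C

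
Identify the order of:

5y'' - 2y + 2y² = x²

The order is 2 (highest derivative is of order 2).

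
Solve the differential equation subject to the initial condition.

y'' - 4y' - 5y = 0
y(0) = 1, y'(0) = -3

General solution: y = C₁e^(5x) + C₂e^(-x)
Applying ICs: C₁ = -1/3, C₂ = 4/3
Particular solution: y = -(1/3)e^(5x) + (4/3)e^(-x)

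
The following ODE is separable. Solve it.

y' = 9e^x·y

Separating variables and integrating:
ln|y| = 9e^x + C

General solution: y = Ce^(9e^x)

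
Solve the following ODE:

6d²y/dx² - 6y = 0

Characteristic equation: 6r² - 6 = 0
Divide by 6: r² - 1 = 0
Roots: r = 1, -1 (distinct real)
General solution: y = C₁e^x + C₂e^(-x)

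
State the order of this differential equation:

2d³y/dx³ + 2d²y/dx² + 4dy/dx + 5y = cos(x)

The order is 3 (highest derivative is of order 3).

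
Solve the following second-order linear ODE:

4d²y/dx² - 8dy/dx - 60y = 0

Characteristic equation: 4r² - 8r - 60 = 0
Divide by 4: r² - 2r - 15 = 0
Roots: r = 5, -3 (distinct real)
General solution: y = C₁e^(5x) + C₂e^(-3x)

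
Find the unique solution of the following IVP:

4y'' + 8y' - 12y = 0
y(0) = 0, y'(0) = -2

General solution: y = C₁e^x + C₂e^(-3x)
Applying ICs: C₁ = -1/2, C₂ = 1/2
Particular solution: y = -(1/2)e^x + (1/2)e^(-3x)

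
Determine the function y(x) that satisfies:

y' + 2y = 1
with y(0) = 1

General solution: y = 1/2 + Ce^(-2x)
Applying y(0) = 1: C = 1 - 1/2 = 1/2
Particular solution: y = 1/2 + (1/2)e^(-2x)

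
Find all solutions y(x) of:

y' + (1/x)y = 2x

Using integrating factor method:

General solution: y = (2/3)x^2 + C/x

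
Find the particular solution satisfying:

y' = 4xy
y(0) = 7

General solution: y = Ce^(2x²)
Applying IC y(0) = 7:
Particular solution: y = 7e^(2x²)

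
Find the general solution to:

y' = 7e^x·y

Separating variables and integrating:
ln|y| = 7e^x + C

General solution: y = Ce^(7e^x)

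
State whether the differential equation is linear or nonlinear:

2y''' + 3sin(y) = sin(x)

Nonlinear (sin(y) is nonlinear in y)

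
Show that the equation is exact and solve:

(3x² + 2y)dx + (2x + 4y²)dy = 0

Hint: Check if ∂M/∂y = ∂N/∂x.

Verify exactness: ∂M/∂y = ∂N/∂x ✓
Find F(x,y) such that ∂F/∂x = M, ∂F/∂y = N
Solution: x³ + 2xy + 4y³/3 = C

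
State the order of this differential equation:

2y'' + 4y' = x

The order is 2 (highest derivative is of order 2).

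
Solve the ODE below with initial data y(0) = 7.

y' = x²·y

General solution: y = Ce^(x³/3)
Applying IC y(0) = 7:
Particular solution: y = 7e^(x³/3)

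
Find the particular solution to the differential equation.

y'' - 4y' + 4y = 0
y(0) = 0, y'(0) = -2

General solution: y = (C₁ + C₂x)e^(2x)
Repeated root r = 2
Applying ICs: C₁ = 0, C₂ = -2
Particular solution: y = -2xe^(2x)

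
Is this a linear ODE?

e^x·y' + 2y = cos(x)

Yes. Linear (y and its derivatives appear to the first power only, no products of y terms)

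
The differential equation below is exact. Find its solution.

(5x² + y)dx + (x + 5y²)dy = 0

Verify exactness: ∂M/∂y = ∂N/∂x ✓
Find F(x,y) such that ∂F/∂x = M, ∂F/∂y = N
Solution: 5x³/3 + xy + 5y³/3 = C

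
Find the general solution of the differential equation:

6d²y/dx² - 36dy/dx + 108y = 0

Characteristic equation: 6r² - 36r + 108 = 0
Divide by 6: r² - 6r + 18 = 0
Roots: r = 3 ± 3i (complex conjugates)
General solution: y = e^(3x)(C₁cos(3x) + C₂sin(3x))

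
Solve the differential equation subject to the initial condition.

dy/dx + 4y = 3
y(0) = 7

General solution: y = 3/4 + Ce^(-4x)
Applying y(0) = 7: C = 7 - 3/4 = 25/4
Particular solution: y = 3/4 + (25/4)e^(-4x)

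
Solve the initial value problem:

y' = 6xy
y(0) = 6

General solution: y = Ce^(3x²)
Applying IC y(0) = 6:
Particular solution: y = 6e^(3x²)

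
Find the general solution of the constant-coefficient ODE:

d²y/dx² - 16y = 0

Characteristic equation: r² - 16 = 0
Roots: r = 4, -4 (distinct real)
General solution: y = C₁e^(4x) + C₂e^(-4x)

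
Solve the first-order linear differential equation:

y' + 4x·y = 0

Using integrating factor method:

General solution: y = Ce^(-2x^2)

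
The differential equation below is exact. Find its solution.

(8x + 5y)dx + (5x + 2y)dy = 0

Verify exactness: ∂M/∂y = ∂N/∂x ✓
Find F(x,y) such that ∂F/∂x = M, ∂F/∂y = N
Solution: 4x² + 5xy + y² = C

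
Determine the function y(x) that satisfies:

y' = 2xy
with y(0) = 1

General solution: y = Ce^(x²)
Applying IC y(0) = 1:
Particular solution: y = e^(x²)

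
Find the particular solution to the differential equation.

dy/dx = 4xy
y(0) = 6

General solution: y = Ce^(2x²)
Applying IC y(0) = 6:
Particular solution: y = 6e^(2x²)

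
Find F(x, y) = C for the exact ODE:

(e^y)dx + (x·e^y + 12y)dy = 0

Verify exactness: ∂M/∂y = ∂N/∂x ✓
Find F(x,y) such that ∂F/∂x = M, ∂F/∂y = N
Solution: x·e^y + 6y² = C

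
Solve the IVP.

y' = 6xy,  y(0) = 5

General solution: y = Ce^(3x²)
Applying IC y(0) = 5:
Particular solution: y = 5e^(3x²)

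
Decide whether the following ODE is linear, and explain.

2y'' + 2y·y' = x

Nonlinear (product y·y')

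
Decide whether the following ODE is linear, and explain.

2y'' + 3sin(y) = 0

Nonlinear (sin(y) is nonlinear in y)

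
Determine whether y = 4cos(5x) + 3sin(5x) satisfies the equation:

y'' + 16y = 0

Verification:
y'' = -100cos(5x) - 75sin(5x)
y'' + 16y ≠ 0 (frequency mismatch: got 25 instead of 16)

No, it is not a solution.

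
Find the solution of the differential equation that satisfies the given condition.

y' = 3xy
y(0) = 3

General solution: y = Ce^(3x²/2)
Applying IC y(0) = 3:
Particular solution: y = 3e^(3x²/2)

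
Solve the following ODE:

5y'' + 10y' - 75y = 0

Characteristic equation: 5r² + 10r - 75 = 0
Divide by 5: r² + 2r - 15 = 0
Roots: r = 3, -5 (distinct real)
General solution: y = C₁e^(3x) + C₂e^(-5x)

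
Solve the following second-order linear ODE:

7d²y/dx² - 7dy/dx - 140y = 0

Characteristic equation: 7r² - 7r - 140 = 0
Divide by 7: r² - r - 20 = 0
Roots: r = 5, -4 (distinct real)
General solution: y = C₁e^(5x) + C₂e^(-4x)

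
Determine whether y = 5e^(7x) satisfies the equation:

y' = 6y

Verification:
y = 5e^(7x)
y' = 35e^(7x)
But 6y = 30e^(7x)
y' ≠ 6y — the derivative does not match

No, it is not a solution.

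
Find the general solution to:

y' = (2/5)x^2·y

Separating variables and integrating:
ln|y| = 2x^3/15 + C

General solution: y = Ce^(2x^3/15)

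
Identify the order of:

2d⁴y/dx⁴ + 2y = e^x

The order is 4 (highest derivative is of order 4).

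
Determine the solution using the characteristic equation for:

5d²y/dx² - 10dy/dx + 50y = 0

Characteristic equation: 5r² - 10r + 50 = 0
Divide by 5: r² - 2r + 10 = 0
Roots: r = 1 ± 3i (complex conjugates)
General solution: y = e^x(C₁cos(3x) + C₂sin(3x))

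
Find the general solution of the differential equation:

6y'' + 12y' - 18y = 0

Characteristic equation: 6r² + 12r - 18 = 0
Divide by 6: r² + 2r - 3 = 0
Roots: r = 1, -3 (distinct real)
General solution: y = C₁e^x + C₂e^(-3x)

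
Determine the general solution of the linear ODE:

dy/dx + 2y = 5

Using integrating factor method:

General solution: y = 5/2 + Ce^(-2x)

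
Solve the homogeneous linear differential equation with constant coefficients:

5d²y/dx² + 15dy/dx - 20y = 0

Characteristic equation: 5r² + 15r - 20 = 0
Divide by 5: r² + 3r - 4 = 0
Roots: r = 1, -4 (distinct real)
General solution: y = C₁e^x + C₂e^(-4x)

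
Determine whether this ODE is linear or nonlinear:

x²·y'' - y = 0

Linear (y and its derivatives appear to the first power only, no products of y terms)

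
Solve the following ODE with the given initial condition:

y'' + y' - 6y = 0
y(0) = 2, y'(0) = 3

General solution: y = C₁e^(2x) + C₂e^(-3x)
Applying ICs: C₁ = 9/5, C₂ = 1/5
Particular solution: y = (9/5)e^(2x) + (1/5)e^(-3x)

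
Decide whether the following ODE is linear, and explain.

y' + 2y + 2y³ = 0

Nonlinear (y³ term)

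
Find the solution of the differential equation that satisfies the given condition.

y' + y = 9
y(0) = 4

General solution: y = 9 + Ce^(-x)
Applying y(0) = 4: C = 4 - 9 = -5
Particular solution: y = 9 - 5e^(-x)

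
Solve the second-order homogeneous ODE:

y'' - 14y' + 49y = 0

Characteristic equation: r² - 14r + 49 = 0
Factored: (r - 7)² = 0
Repeated root: r = 7
General solution: y = (C₁ + C₂x)e^(7x)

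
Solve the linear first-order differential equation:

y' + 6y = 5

Using integrating factor method:

General solution: y = 5/6 + Ce^(-6x)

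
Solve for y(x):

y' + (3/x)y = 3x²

Using integrating factor method:

General solution: y = (1/2)x^3 + Cx^(-3)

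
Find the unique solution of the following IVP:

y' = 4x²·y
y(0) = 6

General solution: y = Ce^(4x³/3)
Applying IC y(0) = 6:
Particular solution: y = 6e^(4x³/3)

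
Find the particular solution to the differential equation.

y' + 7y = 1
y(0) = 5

General solution: y = 1/7 + Ce^(-7x)
Applying y(0) = 5: C = 5 - 1/7 = 34/7
Particular solution: y = 1/7 + (34/7)e^(-7x)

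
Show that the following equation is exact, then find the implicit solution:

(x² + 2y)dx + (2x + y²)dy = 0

Verify exactness: ∂M/∂y = ∂N/∂x ✓
Find F(x,y) such that ∂F/∂x = M, ∂F/∂y = N
Solution: x³/3 + 2xy + y³/3 = C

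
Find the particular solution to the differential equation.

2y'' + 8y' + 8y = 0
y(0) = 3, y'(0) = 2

General solution: y = (C₁ + C₂x)e^(-2x)
Repeated root r = -2
Applying ICs: C₁ = 3, C₂ = 8
Particular solution: y = (3 + 8x)e^(-2x)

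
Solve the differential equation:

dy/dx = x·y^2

Separating variables and integrating:
-1/y = x^2/2 + C

General solution: y^-1 = (-1/2)x^2 + C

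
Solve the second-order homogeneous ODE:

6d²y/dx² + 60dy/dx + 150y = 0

Characteristic equation: 6r² + 60r + 150 = 0
Divide by 6: r² + 10r + 25 = 0
Factored: (r + 5)² = 0
Repeated root: r = -5
General solution: y = (C₁ + C₂x)e^(-5x)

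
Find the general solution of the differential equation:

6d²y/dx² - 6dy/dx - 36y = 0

Characteristic equation: 6r² - 6r - 36 = 0
Divide by 6: r² - r - 6 = 0
Roots: r = 3, -2 (distinct real)
General solution: y = C₁e^(3x) + C₂e^(-2x)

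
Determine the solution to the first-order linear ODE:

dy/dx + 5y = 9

Using integrating factor method:

General solution: y = 9/5 + Ce^(-5x)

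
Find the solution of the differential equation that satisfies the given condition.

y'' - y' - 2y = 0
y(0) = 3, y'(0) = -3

General solution: y = C₁e^(2x) + C₂e^(-x)
Applying ICs: C₁ = 0, C₂ = 3
Particular solution: y = 3e^(-x)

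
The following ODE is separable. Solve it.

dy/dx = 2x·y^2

Separating variables and integrating:
-1/y = x^2 + C

General solution: y^-1 = -x^2 + C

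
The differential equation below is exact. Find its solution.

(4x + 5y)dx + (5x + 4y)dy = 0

Verify exactness: ∂M/∂y = ∂N/∂x ✓
Find F(x,y) such that ∂F/∂x = M, ∂F/∂y = N
Solution: 2x² + 5xy + 2y² = C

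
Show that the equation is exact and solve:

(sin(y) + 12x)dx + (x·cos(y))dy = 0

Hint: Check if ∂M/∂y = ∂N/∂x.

Verify exactness: ∂M/∂y = ∂N/∂x ✓
Find F(x,y) such that ∂F/∂x = M, ∂F/∂y = N
Solution: x·sin(y) + 6x² = C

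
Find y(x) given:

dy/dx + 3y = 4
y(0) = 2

General solution: y = 4/3 + Ce^(-3x)
Applying y(0) = 2: C = 2 - 4/3 = 2/3
Particular solution: y = 4/3 + (2/3)e^(-3x)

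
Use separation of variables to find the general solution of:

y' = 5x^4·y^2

Separating variables and integrating:
-1/y = x^5 + C

General solution: y^-1 = -x^5 + C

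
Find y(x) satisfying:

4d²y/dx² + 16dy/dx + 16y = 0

Characteristic equation: 4r² + 16r + 16 = 0
Divide by 4: r² + 4r + 4 = 0
Factored: (r + 2)² = 0
Repeated root: r = -2
General solution: y = (C₁ + C₂x)e^(-2x)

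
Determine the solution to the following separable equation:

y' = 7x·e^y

Separating variables and integrating:
-e^(-y) = 7x²/2 + C

General solution: y = -ln(C - 7x²/2)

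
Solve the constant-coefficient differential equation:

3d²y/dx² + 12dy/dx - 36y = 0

Characteristic equation: 3r² + 12r - 36 = 0
Divide by 3: r² + 4r - 12 = 0
Roots: r = 2, -6 (distinct real)
General solution: y = C₁e^(2x) + C₂e^(-6x)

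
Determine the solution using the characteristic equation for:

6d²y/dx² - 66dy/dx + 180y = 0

Characteristic equation: 6r² - 66r + 180 = 0
Divide by 6: r² - 11r + 30 = 0
Roots: r = 6, 5 (distinct real)
General solution: y = C₁e^(6x) + C₂e^(5x)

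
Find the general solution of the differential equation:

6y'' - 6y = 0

Characteristic equation: 6r² - 6 = 0
Divide by 6: r² - 1 = 0
Roots: r = 1, -1 (distinct real)
General solution: y = C₁e^x + C₂e^(-x)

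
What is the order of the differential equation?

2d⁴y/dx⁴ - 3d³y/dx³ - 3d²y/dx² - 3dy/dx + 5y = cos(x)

The order is 4 (highest derivative is of order 4).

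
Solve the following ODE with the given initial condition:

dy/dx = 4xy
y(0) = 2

General solution: y = Ce^(2x²)
Applying IC y(0) = 2:
Particular solution: y = 2e^(2x²)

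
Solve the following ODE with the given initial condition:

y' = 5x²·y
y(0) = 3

General solution: y = Ce^(5x³/3)
Applying IC y(0) = 3:
Particular solution: y = 3e^(5x³/3)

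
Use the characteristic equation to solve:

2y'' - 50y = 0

Characteristic equation: 2r² - 50 = 0
Divide by 2: r² - 25 = 0
Roots: r = 5, -5 (distinct real)
General solution: y = C₁e^(5x) + C₂e^(-5x)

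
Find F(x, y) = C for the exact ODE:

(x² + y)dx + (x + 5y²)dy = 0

Verify exactness: ∂M/∂y = ∂N/∂x ✓
Find F(x,y) such that ∂F/∂x = M, ∂F/∂y = N
Solution: x³/3 + xy + 5y³/3 = C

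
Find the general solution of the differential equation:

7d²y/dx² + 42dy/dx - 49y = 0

Characteristic equation: 7r² + 42r - 49 = 0
Divide by 7: r² + 6r - 7 = 0
Roots: r = 1, -7 (distinct real)
General solution: y = C₁e^x + C₂e^(-7x)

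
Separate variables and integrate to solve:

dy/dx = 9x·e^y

Separating variables and integrating:
-e^(-y) = 9x²/2 + C

General solution: y = -ln(C - 9x²/2)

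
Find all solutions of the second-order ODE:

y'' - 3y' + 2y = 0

Characteristic equation: r² - 3r + 2 = 0
Roots: r = 1, 2 (distinct real)
General solution: y = C₁e^x + C₂e^(2x)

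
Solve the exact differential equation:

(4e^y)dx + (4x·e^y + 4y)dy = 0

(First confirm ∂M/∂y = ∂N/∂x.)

Verify exactness: ∂M/∂y = ∂N/∂x ✓
Find F(x,y) such that ∂F/∂x = M, ∂F/∂y = N
Solution: 4x·e^y + 2y² = C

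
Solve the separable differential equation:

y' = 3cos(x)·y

Separating variables and integrating:
ln|y| = 3sin(x) + C

General solution: y = Ce^(3sin(x))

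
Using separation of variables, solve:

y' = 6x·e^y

Separating variables and integrating:
-e^(-y) = 3x² + C

General solution: y = -ln(C - 3x²)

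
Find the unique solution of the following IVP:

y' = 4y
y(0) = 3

General solution: y = Ce^(4x)
Applying IC y(0) = 3:
Particular solution: y = 3e^(4x)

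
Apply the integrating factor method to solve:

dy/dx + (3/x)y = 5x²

Using integrating factor method:

General solution: y = (5/6)x^3 + Cx^(-3)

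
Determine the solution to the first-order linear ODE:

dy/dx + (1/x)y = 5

Using integrating factor method:

General solution: y = (5/2)x + C/x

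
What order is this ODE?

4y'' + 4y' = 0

The order is 2 (highest derivative is of order 2).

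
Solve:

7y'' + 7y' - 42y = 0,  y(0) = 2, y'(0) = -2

General solution: y = C₁e^(2x) + C₂e^(-3x)
Applying ICs: C₁ = 4/5, C₂ = 6/5
Particular solution: y = (4/5)e^(2x) + (6/5)e^(-3x)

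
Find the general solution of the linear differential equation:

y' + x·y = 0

Using integrating factor method:

General solution: y = Ce^(-x^2/2)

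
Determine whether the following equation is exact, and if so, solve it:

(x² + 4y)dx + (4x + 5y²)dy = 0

Verify exactness: ∂M/∂y = ∂N/∂x ✓
Find F(x,y) such that ∂F/∂x = M, ∂F/∂y = N
Solution: x³/3 + 4xy + 5y³/3 = C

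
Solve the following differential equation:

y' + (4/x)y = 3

Using integrating factor method:

General solution: y = (3/5)x + Cx^(-4)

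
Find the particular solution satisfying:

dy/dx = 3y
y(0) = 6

General solution: y = Ce^(3x)
Applying IC y(0) = 6:
Particular solution: y = 6e^(3x)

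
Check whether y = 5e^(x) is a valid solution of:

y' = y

Verification:
y = 5e^(x)
y' = 5e^(x)
y = 5e^(x)
y' = y ✓

Yes, it is a solution.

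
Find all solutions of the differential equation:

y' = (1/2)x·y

Separating variables and integrating:
ln|y| = x^2/4 + C

General solution: y = Ce^(x^2/4)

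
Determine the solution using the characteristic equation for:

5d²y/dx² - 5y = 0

Characteristic equation: 5r² - 5 = 0
Divide by 5: r² - 1 = 0
Roots: r = 1, -1 (distinct real)
General solution: y = C₁e^x + C₂e^(-x)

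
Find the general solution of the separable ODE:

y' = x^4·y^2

Separating variables and integrating:
-1/y = x^5/5 + C

General solution: y^-1 = (-1/5)x^5 + C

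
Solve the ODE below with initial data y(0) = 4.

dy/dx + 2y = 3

General solution: y = 3/2 + Ce^(-2x)
Applying y(0) = 4: C = 4 - 3/2 = 5/2
Particular solution: y = 3/2 + (5/2)e^(-2x)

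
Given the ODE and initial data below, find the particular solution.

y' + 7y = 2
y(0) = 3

General solution: y = 2/7 + Ce^(-7x)
Applying y(0) = 3: C = 3 - 2/7 = 19/7
Particular solution: y = 2/7 + (19/7)e^(-7x)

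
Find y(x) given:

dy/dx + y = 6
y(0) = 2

General solution: y = 6 + Ce^(-x)
Applying y(0) = 2: C = 2 - 6 = -4
Particular solution: y = 6 - 4e^(-x)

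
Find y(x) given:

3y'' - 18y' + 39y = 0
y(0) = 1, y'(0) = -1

General solution: y = e^(3x)(C₁cos(2x) + C₂sin(2x))
Complex roots r = 3 ± 2i
Applying ICs: C₁ = 1, C₂ = -2
Particular solution: y = e^(3x)(cos(2x) - 2sin(2x))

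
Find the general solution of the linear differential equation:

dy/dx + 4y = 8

Using integrating factor method:

General solution: y = 2 + Ce^(-4x)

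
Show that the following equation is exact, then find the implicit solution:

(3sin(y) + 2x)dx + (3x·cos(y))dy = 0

Verify exactness: ∂M/∂y = ∂N/∂x ✓
Find F(x,y) such that ∂F/∂x = M, ∂F/∂y = N
Solution: 3x·sin(y) + x² = C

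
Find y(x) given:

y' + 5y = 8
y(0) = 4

General solution: y = 8/5 + Ce^(-5x)
Applying y(0) = 4: C = 4 - 8/5 = 12/5
Particular solution: y = 8/5 + (12/5)e^(-5x)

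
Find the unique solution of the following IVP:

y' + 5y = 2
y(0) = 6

General solution: y = 2/5 + Ce^(-5x)
Applying y(0) = 6: C = 6 - 2/5 = 28/5
Particular solution: y = 2/5 + (28/5)e^(-5x)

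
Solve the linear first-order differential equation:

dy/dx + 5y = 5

Using integrating factor method:

General solution: y = 1 + Ce^(-5x)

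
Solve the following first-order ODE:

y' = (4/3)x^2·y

Separating variables and integrating:
ln|y| = 4x^3/9 + C

General solution: y = Ce^(4x^3/9)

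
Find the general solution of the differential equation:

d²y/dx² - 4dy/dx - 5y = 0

Characteristic equation: r² - 4r - 5 = 0
Roots: r = 5, -1 (distinct real)
General solution: y = C₁e^(5x) + C₂e^(-x)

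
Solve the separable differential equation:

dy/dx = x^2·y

Separating variables and integrating:
ln|y| = x^3/3 + C

General solution: y = Ce^(x^3/3)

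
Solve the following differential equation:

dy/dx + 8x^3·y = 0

Using integrating factor method:

General solution: y = Ce^(-2x^4)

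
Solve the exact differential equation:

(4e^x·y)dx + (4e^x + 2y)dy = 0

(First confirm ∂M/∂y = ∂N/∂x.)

Verify exactness: ∂M/∂y = ∂N/∂x ✓
Find F(x,y) such that ∂F/∂x = M, ∂F/∂y = N
Solution: 4e^x·y + y² = C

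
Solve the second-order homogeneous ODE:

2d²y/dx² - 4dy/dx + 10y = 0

Characteristic equation: 2r² - 4r + 10 = 0
Divide by 2: r² - 2r + 5 = 0
Roots: r = 1 ± 2i (complex conjugates)
General solution: y = e^x(C₁cos(2x) + C₂sin(2x))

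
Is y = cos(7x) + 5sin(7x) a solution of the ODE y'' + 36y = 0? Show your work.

Verification:
y'' = -49cos(7x) - 245sin(7x)
y'' + 36y ≠ 0 (frequency mismatch: got 49 instead of 36)

No, it is not a solution.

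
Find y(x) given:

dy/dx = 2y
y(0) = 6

General solution: y = Ce^(2x)
Applying IC y(0) = 6:
Particular solution: y = 6e^(2x)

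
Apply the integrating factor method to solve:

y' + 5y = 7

Using integrating factor method:

General solution: y = 7/5 + Ce^(-5x)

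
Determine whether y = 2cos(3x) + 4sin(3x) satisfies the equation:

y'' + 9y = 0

Verification:
y'' = -18cos(3x) - 36sin(3x)
y'' + 9y = 0 ✓

Yes, it is a solution.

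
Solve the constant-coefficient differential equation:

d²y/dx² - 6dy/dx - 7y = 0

Characteristic equation: r² - 6r - 7 = 0
Roots: r = 7, -1 (distinct real)
General solution: y = C₁e^(7x) + C₂e^(-x)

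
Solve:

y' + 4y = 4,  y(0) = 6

General solution: y = 1 + Ce^(-4x)
Applying y(0) = 6: C = 6 - 1 = 5
Particular solution: y = 1 + 5e^(-4x)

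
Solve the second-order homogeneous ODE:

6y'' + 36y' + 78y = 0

Characteristic equation: 6r² + 36r + 78 = 0
Divide by 6: r² + 6r + 13 = 0
Roots: r = -3 ± 2i (complex conjugates)
General solution: y = e^(-3x)(C₁cos(2x) + C₂sin(2x))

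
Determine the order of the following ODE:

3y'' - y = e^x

The order is 2 (highest derivative is of order 2).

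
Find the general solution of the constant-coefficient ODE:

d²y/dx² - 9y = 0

Characteristic equation: r² - 9 = 0
Roots: r = 3, -3 (distinct real)
General solution: y = C₁e^(3x) + C₂e^(-3x)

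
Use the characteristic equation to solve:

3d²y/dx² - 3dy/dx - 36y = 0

Characteristic equation: 3r² - 3r - 36 = 0
Divide by 3: r² - r - 12 = 0
Roots: r = 4, -3 (distinct real)
General solution: y = C₁e^(4x) + C₂e^(-3x)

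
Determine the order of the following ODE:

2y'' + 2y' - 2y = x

The order is 2 (highest derivative is of order 2).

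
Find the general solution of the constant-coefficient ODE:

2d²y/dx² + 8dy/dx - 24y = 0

Characteristic equation: 2r² + 8r - 24 = 0
Divide by 2: r² + 4r - 12 = 0
Roots: r = 2, -6 (distinct real)
General solution: y = C₁e^(2x) + C₂e^(-6x)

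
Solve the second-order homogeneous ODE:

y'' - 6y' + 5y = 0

Characteristic equation: r² - 6r + 5 = 0
Roots: r = 5, 1 (distinct real)
General solution: y = C₁e^(5x) + C₂e^x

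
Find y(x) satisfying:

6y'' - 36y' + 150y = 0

Characteristic equation: 6r² - 36r + 150 = 0
Divide by 6: r² - 6r + 25 = 0
Roots: r = 3 ± 4i (complex conjugates)
General solution: y = e^(3x)(C₁cos(4x) + C₂sin(4x))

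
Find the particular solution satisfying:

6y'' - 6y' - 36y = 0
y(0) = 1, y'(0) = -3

General solution: y = C₁e^(3x) + C₂e^(-2x)
Applying ICs: C₁ = -1/5, C₂ = 6/5
Particular solution: y = -(1/5)e^(3x) + (6/5)e^(-2x)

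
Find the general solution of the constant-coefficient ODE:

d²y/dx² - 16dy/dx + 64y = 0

Characteristic equation: r² - 16r + 64 = 0
Factored: (r - 8)² = 0
Repeated root: r = 8
General solution: y = (C₁ + C₂x)e^(8x)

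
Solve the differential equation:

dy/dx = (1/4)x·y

Separating variables and integrating:
ln|y| = x^2/8 + C

General solution: y = Ce^(x^2/8)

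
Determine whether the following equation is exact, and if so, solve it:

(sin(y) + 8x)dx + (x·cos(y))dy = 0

Verify exactness: ∂M/∂y = ∂N/∂x ✓
Find F(x,y) such that ∂F/∂x = M, ∂F/∂y = N
Solution: x·sin(y) + 4x² = C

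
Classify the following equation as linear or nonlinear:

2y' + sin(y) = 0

Nonlinear (sin(y) is nonlinear in y)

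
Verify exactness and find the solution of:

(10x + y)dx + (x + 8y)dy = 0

Verify exactness: ∂M/∂y = ∂N/∂x ✓
Find F(x,y) such that ∂F/∂x = M, ∂F/∂y = N
Solution: 5x² + xy + 4y² = C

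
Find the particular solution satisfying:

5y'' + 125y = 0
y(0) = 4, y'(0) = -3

General solution: y = C₁cos(5x) + C₂sin(5x)
Complex roots r = ±5i
Applying ICs: C₁ = 4, C₂ = -3/5
Particular solution: y = 4cos(5x) - (3/5)sin(5x)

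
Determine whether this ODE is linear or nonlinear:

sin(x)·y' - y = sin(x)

Linear (y and its derivatives appear to the first power only, no products of y terms)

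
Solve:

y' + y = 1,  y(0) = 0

General solution: y = 1 + Ce^(-x)
Applying y(0) = 0: C = 0 - 1 = -1
Particular solution: y = 1 - e^(-x)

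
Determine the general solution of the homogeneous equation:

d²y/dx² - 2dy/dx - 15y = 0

Characteristic equation: r² - 2r - 15 = 0
Roots: r = 5, -3 (distinct real)
General solution: y = C₁e^(5x) + C₂e^(-3x)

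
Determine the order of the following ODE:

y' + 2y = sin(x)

The order is 1 (highest derivative is of order 1).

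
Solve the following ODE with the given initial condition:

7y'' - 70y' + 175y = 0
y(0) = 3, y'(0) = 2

General solution: y = (C₁ + C₂x)e^(5x)
Repeated root r = 5
Applying ICs: C₁ = 3, C₂ = -13
Particular solution: y = (3 - 13x)e^(5x)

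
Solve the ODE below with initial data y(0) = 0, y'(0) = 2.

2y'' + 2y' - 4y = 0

General solution: y = C₁e^x + C₂e^(-2x)
Applying ICs: C₁ = 2/3, C₂ = -2/3
Particular solution: y = (2/3)e^x - (2/3)e^(-2x)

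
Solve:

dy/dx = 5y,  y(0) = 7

General solution: y = Ce^(5x)
Applying IC y(0) = 7:
Particular solution: y = 7e^(5x)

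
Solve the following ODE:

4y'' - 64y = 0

Characteristic equation: 4r² - 64 = 0
Divide by 4: r² - 16 = 0
Roots: r = 4, -4 (distinct real)
General solution: y = C₁e^(4x) + C₂e^(-4x)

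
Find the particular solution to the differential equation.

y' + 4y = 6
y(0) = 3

General solution: y = 3/2 + Ce^(-4x)
Applying y(0) = 3: C = 3 - 3/2 = 3/2
Particular solution: y = 3/2 + (3/2)e^(-4x)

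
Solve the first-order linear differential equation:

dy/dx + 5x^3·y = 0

Using integrating factor method:

General solution: y = Ce^(-5x^4/4)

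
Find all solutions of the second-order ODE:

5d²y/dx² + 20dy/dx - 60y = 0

Characteristic equation: 5r² + 20r - 60 = 0
Divide by 5: r² + 4r - 12 = 0
Roots: r = 2, -6 (distinct real)
General solution: y = C₁e^(2x) + C₂e^(-6x)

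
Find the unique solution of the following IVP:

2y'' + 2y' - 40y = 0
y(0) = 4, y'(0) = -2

General solution: y = C₁e^(4x) + C₂e^(-5x)
Applying ICs: C₁ = 2, C₂ = 2
Particular solution: y = 2e^(4x) + 2e^(-5x)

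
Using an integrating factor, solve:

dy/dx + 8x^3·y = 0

Using integrating factor method:

General solution: y = Ce^(-2x^4)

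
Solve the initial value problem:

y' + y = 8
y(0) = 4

General solution: y = 8 + Ce^(-x)
Applying y(0) = 4: C = 4 - 8 = -4
Particular solution: y = 8 - 4e^(-x)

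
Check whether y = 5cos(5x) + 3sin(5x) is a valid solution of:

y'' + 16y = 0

Verification:
y'' = -125cos(5x) - 75sin(5x)
y'' + 16y ≠ 0 (frequency mismatch: got 25 instead of 16)

No, it is not a solution.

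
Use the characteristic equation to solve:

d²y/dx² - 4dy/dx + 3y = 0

Characteristic equation: r² - 4r + 3 = 0
Roots: r = 3, 1 (distinct real)
General solution: y = C₁e^(3x) + C₂e^x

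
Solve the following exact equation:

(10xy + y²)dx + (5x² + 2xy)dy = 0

Verify exactness: ∂M/∂y = ∂N/∂x ✓
Find F(x,y) such that ∂F/∂x = M, ∂F/∂y = N
Solution: 5x²y + xy² = C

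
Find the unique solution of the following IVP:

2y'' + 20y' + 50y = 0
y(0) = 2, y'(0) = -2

General solution: y = (C₁ + C₂x)e^(-5x)
Repeated root r = -5
Applying ICs: C₁ = 2, C₂ = 8
Particular solution: y = (2 + 8x)e^(-5x)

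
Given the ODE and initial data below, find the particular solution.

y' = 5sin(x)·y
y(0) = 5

General solution: y = Ce^(-5cos(x))
Applying IC y(0) = 5:
Particular solution: y = 5e^(5(1-cos(x)))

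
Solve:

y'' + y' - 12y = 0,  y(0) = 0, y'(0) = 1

General solution: y = C₁e^(3x) + C₂e^(-4x)
Applying ICs: C₁ = 1/7, C₂ = -1/7
Particular solution: y = (1/7)e^(3x) - (1/7)e^(-4x)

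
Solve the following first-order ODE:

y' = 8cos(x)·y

Separating variables and integrating:
ln|y| = 8sin(x) + C

General solution: y = Ce^(8sin(x))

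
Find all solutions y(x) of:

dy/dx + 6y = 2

Using integrating factor method:

General solution: y = 1/3 + Ce^(-6x)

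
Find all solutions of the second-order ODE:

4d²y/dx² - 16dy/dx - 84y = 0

Characteristic equation: 4r² - 16r - 84 = 0
Divide by 4: r² - 4r - 21 = 0
Roots: r = 7, -3 (distinct real)
General solution: y = C₁e^(7x) + C₂e^(-3x)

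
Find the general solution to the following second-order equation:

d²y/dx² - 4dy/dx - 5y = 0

Characteristic equation: r² - 4r - 5 = 0
Roots: r = 5, -1 (distinct real)
General solution: y = C₁e^(5x) + C₂e^(-x)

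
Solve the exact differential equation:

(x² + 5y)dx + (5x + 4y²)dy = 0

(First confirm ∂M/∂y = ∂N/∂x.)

Verify exactness: ∂M/∂y = ∂N/∂x ✓
Find F(x,y) such that ∂F/∂x = M, ∂F/∂y = N
Solution: x³/3 + 5xy + 4y³/3 = C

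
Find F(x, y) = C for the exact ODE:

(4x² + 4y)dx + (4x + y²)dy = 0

Verify exactness: ∂M/∂y = ∂N/∂x ✓
Find F(x,y) such that ∂F/∂x = M, ∂F/∂y = N
Solution: 4x³/3 + 4xy + y³/3 = C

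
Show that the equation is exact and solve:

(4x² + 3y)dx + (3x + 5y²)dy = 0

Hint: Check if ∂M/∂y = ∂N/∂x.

Verify exactness: ∂M/∂y = ∂N/∂x ✓
Find F(x,y) such that ∂F/∂x = M, ∂F/∂y = N
Solution: 4x³/3 + 3xy + 5y³/3 = C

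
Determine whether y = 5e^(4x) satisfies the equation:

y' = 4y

Verification:
y = 5e^(4x)
y' = 20e^(4x)
4y = 20e^(4x)
y' = 4y ✓

Yes, it is a solution.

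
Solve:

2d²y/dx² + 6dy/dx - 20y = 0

Characteristic equation: 2r² + 6r - 20 = 0
Divide by 2: r² + 3r - 10 = 0
Roots: r = 2, -5 (distinct real)
General solution: y = C₁e^(2x) + C₂e^(-5x)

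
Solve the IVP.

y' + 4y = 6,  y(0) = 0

General solution: y = 3/2 + Ce^(-4x)
Applying y(0) = 0: C = 0 - 3/2 = -3/2
Particular solution: y = 3/2 - (3/2)e^(-4x)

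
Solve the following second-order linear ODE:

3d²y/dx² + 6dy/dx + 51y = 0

Characteristic equation: 3r² + 6r + 51 = 0
Divide by 3: r² + 2r + 17 = 0
Roots: r = -1 ± 4i (complex conjugates)
General solution: y = e^(-x)(C₁cos(4x) + C₂sin(4x))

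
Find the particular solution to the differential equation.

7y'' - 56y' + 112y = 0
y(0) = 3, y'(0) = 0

General solution: y = (C₁ + C₂x)e^(4x)
Repeated root r = 4
Applying ICs: C₁ = 3, C₂ = -12
Particular solution: y = (3 - 12x)e^(4x)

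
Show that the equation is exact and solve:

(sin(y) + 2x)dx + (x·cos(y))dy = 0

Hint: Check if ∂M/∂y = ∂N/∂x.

Verify exactness: ∂M/∂y = ∂N/∂x ✓
Find F(x,y) such that ∂F/∂x = M, ∂F/∂y = N
Solution: x·sin(y) + x² = C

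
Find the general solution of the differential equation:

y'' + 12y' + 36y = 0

Characteristic equation: r² + 12r + 36 = 0
Factored: (r + 6)² = 0
Repeated root: r = -6
General solution: y = (C₁ + C₂x)e^(-6x)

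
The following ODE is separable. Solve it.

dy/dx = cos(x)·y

Separating variables and integrating:
ln|y| = sin(x) + C

General solution: y = Ce^(sin(x))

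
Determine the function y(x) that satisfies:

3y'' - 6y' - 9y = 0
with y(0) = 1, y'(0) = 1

General solution: y = C₁e^(3x) + C₂e^(-x)
Applying ICs: C₁ = 1/2, C₂ = 1/2
Particular solution: y = (1/2)e^(3x) + (1/2)e^(-x)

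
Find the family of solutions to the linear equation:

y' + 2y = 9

Using integrating factor method:

General solution: y = 9/2 + Ce^(-2x)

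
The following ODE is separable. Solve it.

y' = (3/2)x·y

Separating variables and integrating:
ln|y| = 3x^2/4 + C

General solution: y = Ce^(3x^2/4)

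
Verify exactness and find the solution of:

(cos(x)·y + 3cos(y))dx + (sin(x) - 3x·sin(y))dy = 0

Verify exactness: ∂M/∂y = ∂N/∂x ✓
Find F(x,y) such that ∂F/∂x = M, ∂F/∂y = N
Solution: sin(x)·y + 3x·cos(y) = C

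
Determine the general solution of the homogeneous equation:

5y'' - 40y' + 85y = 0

Characteristic equation: 5r² - 40r + 85 = 0
Divide by 5: r² - 8r + 17 = 0
Roots: r = 4 ± i (complex conjugates)
General solution: y = e^(4x)(C₁cos(x) + C₂sin(x))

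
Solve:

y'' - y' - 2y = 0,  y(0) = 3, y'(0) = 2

General solution: y = C₁e^(2x) + C₂e^(-x)
Applying ICs: C₁ = 5/3, C₂ = 4/3
Particular solution: y = (5/3)e^(2x) + (4/3)e^(-x)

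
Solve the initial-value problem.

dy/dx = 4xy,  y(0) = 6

General solution: y = Ce^(2x²)
Applying IC y(0) = 6:
Particular solution: y = 6e^(2x²)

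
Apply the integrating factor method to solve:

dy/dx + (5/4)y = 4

Using integrating factor method:

General solution: y = 16/5 + Ce^(-5x/4)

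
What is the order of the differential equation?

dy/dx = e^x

The order is 1 (highest derivative is of order 1).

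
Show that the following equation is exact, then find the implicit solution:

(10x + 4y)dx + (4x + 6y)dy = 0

Verify exactness: ∂M/∂y = ∂N/∂x ✓
Find F(x,y) such that ∂F/∂x = M, ∂F/∂y = N
Solution: 5x² + 4xy + 3y² = C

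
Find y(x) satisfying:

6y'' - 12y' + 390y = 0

Characteristic equation: 6r² - 12r + 390 = 0
Divide by 6: r² - 2r + 65 = 0
Roots: r = 1 ± 8i (complex conjugates)
General solution: y = e^x(C₁cos(8x) + C₂sin(8x))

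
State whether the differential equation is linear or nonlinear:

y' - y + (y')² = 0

Nonlinear ((y')² term)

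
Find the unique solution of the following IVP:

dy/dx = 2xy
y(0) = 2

General solution: y = Ce^(x²)
Applying IC y(0) = 2:
Particular solution: y = 2e^(x²)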